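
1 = 1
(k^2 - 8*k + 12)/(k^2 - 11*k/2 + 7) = 2*(k - 6)/(2*k - 7)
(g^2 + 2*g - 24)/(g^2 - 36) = (g - 4)/(g - 6)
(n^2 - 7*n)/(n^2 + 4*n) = (n - 7)/(n + 4)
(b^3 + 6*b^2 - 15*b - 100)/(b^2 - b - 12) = (b^2 + 10*b + 25)/(b + 3)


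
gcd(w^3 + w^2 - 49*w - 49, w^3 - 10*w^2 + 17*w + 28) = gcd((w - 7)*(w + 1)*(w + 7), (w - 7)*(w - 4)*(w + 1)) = w^2 - 6*w - 7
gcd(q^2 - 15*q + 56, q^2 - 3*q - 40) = q - 8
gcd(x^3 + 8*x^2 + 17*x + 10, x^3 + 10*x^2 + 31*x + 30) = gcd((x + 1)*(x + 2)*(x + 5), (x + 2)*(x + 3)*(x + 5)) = x^2 + 7*x + 10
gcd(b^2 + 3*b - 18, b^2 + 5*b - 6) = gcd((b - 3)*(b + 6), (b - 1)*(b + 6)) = b + 6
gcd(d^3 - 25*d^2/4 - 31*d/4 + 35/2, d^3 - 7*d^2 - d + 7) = d - 7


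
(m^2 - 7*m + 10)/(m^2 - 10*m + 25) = (m - 2)/(m - 5)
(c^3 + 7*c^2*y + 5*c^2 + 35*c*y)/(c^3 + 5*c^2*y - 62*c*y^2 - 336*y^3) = c*(-c - 5)/(-c^2 + 2*c*y + 48*y^2)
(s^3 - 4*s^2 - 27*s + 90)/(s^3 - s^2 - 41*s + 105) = (s^2 - s - 30)/(s^2 + 2*s - 35)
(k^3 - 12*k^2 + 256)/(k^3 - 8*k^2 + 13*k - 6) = (k^3 - 12*k^2 + 256)/(k^3 - 8*k^2 + 13*k - 6)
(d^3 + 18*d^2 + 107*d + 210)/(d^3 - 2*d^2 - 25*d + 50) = (d^2 + 13*d + 42)/(d^2 - 7*d + 10)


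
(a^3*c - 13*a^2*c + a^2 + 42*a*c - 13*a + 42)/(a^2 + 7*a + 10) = (a^3*c - 13*a^2*c + a^2 + 42*a*c - 13*a + 42)/(a^2 + 7*a + 10)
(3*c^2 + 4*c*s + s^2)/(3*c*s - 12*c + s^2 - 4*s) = (c + s)/(s - 4)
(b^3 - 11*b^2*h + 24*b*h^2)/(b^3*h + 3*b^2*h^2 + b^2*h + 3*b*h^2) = (b^2 - 11*b*h + 24*h^2)/(h*(b^2 + 3*b*h + b + 3*h))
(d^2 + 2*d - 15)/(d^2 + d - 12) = (d + 5)/(d + 4)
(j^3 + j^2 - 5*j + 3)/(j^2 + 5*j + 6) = (j^2 - 2*j + 1)/(j + 2)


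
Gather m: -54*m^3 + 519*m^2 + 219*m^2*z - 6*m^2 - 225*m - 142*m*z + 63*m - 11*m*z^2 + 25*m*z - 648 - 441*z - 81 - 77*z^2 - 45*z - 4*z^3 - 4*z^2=-54*m^3 + m^2*(219*z + 513) + m*(-11*z^2 - 117*z - 162) - 4*z^3 - 81*z^2 - 486*z - 729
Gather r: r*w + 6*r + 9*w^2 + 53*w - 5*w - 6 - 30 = r*(w + 6) + 9*w^2 + 48*w - 36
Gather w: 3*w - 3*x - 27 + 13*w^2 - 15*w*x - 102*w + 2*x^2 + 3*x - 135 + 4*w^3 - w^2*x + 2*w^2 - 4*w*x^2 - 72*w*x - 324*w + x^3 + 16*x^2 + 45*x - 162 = 4*w^3 + w^2*(15 - x) + w*(-4*x^2 - 87*x - 423) + x^3 + 18*x^2 + 45*x - 324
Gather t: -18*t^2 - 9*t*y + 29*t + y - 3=-18*t^2 + t*(29 - 9*y) + y - 3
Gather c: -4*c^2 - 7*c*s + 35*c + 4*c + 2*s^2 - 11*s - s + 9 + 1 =-4*c^2 + c*(39 - 7*s) + 2*s^2 - 12*s + 10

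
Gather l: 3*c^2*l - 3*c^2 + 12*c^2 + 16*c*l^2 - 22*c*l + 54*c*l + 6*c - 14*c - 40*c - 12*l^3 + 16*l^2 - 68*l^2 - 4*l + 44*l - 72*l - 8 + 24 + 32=9*c^2 - 48*c - 12*l^3 + l^2*(16*c - 52) + l*(3*c^2 + 32*c - 32) + 48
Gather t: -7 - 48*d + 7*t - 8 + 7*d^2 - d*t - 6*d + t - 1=7*d^2 - 54*d + t*(8 - d) - 16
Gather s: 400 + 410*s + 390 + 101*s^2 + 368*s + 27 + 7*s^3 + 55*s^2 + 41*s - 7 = 7*s^3 + 156*s^2 + 819*s + 810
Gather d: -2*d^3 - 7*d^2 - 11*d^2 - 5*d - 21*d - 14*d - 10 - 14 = -2*d^3 - 18*d^2 - 40*d - 24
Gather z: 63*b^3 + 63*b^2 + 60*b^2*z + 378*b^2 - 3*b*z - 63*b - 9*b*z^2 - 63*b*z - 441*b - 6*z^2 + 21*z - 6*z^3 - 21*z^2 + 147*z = 63*b^3 + 441*b^2 - 504*b - 6*z^3 + z^2*(-9*b - 27) + z*(60*b^2 - 66*b + 168)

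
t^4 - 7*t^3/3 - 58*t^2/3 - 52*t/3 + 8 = (t - 6)*(t - 1/3)*(t + 2)^2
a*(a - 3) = a^2 - 3*a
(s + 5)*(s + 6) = s^2 + 11*s + 30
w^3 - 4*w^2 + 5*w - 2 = (w - 2)*(w - 1)^2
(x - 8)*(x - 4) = x^2 - 12*x + 32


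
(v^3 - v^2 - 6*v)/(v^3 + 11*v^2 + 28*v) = (v^2 - v - 6)/(v^2 + 11*v + 28)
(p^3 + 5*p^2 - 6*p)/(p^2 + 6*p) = p - 1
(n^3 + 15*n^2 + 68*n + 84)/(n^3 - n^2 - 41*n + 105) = (n^2 + 8*n + 12)/(n^2 - 8*n + 15)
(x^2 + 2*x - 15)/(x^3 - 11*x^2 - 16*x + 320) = (x - 3)/(x^2 - 16*x + 64)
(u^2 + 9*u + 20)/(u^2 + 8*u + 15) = (u + 4)/(u + 3)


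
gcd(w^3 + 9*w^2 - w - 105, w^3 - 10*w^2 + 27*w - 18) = w - 3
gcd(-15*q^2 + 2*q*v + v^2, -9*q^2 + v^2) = 3*q - v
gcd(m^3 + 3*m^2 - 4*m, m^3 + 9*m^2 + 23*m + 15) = 1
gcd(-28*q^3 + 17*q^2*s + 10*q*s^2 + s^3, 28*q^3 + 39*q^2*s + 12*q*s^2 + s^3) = 28*q^2 + 11*q*s + s^2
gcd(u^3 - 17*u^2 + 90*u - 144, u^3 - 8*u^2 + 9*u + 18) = u^2 - 9*u + 18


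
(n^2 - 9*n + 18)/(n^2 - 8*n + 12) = (n - 3)/(n - 2)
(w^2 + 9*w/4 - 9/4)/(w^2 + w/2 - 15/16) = 4*(w + 3)/(4*w + 5)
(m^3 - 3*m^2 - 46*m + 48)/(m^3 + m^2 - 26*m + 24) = (m - 8)/(m - 4)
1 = 1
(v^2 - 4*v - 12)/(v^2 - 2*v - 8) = (v - 6)/(v - 4)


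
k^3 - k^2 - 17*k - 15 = (k - 5)*(k + 1)*(k + 3)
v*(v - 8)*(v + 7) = v^3 - v^2 - 56*v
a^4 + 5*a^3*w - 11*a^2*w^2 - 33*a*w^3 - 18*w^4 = (a - 3*w)*(a + w)^2*(a + 6*w)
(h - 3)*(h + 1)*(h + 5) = h^3 + 3*h^2 - 13*h - 15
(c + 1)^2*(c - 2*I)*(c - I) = c^4 + 2*c^3 - 3*I*c^3 - c^2 - 6*I*c^2 - 4*c - 3*I*c - 2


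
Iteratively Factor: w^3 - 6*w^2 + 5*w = (w - 1)*(w^2 - 5*w) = w*(w - 1)*(w - 5)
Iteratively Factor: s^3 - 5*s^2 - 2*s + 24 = (s + 2)*(s^2 - 7*s + 12) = (s - 4)*(s + 2)*(s - 3)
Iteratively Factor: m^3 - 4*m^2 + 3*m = (m - 3)*(m^2 - m) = m*(m - 3)*(m - 1)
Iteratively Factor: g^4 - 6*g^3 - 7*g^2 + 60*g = (g + 3)*(g^3 - 9*g^2 + 20*g) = (g - 4)*(g + 3)*(g^2 - 5*g) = (g - 5)*(g - 4)*(g + 3)*(g)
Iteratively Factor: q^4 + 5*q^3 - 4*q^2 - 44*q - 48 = (q - 3)*(q^3 + 8*q^2 + 20*q + 16) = (q - 3)*(q + 4)*(q^2 + 4*q + 4) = (q - 3)*(q + 2)*(q + 4)*(q + 2)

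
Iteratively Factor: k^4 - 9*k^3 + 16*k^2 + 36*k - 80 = (k - 5)*(k^3 - 4*k^2 - 4*k + 16) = (k - 5)*(k - 4)*(k^2 - 4) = (k - 5)*(k - 4)*(k + 2)*(k - 2)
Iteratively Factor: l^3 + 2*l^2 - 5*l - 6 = (l + 3)*(l^2 - l - 2) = (l - 2)*(l + 3)*(l + 1)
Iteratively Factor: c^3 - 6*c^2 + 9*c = (c)*(c^2 - 6*c + 9) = c*(c - 3)*(c - 3)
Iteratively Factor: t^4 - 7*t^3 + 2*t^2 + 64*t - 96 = (t - 4)*(t^3 - 3*t^2 - 10*t + 24) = (t - 4)^2*(t^2 + t - 6) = (t - 4)^2*(t + 3)*(t - 2)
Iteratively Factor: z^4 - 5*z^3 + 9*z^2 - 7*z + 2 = (z - 1)*(z^3 - 4*z^2 + 5*z - 2) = (z - 1)^2*(z^2 - 3*z + 2) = (z - 2)*(z - 1)^2*(z - 1)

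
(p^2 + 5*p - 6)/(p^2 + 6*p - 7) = (p + 6)/(p + 7)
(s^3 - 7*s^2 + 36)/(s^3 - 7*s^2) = (s^3 - 7*s^2 + 36)/(s^2*(s - 7))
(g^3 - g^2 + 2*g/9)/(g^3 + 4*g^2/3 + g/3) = (9*g^2 - 9*g + 2)/(3*(3*g^2 + 4*g + 1))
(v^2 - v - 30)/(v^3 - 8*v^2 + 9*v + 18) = (v + 5)/(v^2 - 2*v - 3)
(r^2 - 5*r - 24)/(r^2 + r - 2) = (r^2 - 5*r - 24)/(r^2 + r - 2)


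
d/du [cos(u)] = -sin(u)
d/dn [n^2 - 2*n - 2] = 2*n - 2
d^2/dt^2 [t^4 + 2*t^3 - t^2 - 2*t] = 12*t^2 + 12*t - 2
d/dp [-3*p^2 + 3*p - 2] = 3 - 6*p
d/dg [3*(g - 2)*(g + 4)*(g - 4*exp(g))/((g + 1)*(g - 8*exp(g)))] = 3*((g - 2)*(g + 1)*(g + 4)*(g - 4*exp(g))*(8*exp(g) - 1) - (g - 2)*(g + 4)*(g - 8*exp(g))*(g - 4*exp(g)) + (g + 1)*(g - 8*exp(g))*(-(g - 2)*(g + 4)*(4*exp(g) - 1) + (g - 2)*(g - 4*exp(g)) + (g + 4)*(g - 4*exp(g))))/((g + 1)^2*(g - 8*exp(g))^2)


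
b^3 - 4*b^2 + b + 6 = (b - 3)*(b - 2)*(b + 1)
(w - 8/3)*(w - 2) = w^2 - 14*w/3 + 16/3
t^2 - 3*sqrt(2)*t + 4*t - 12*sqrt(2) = (t + 4)*(t - 3*sqrt(2))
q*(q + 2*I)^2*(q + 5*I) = q^4 + 9*I*q^3 - 24*q^2 - 20*I*q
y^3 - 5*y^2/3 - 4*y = y*(y - 3)*(y + 4/3)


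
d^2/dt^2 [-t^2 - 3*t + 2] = -2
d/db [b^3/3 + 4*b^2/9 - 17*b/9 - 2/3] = b^2 + 8*b/9 - 17/9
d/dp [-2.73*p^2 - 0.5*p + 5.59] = -5.46*p - 0.5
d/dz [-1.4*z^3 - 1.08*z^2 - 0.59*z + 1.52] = -4.2*z^2 - 2.16*z - 0.59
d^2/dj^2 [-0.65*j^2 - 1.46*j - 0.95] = -1.30000000000000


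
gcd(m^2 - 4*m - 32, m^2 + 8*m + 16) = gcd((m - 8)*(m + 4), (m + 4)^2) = m + 4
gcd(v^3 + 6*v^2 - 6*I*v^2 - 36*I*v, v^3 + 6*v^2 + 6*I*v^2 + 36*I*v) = v^2 + 6*v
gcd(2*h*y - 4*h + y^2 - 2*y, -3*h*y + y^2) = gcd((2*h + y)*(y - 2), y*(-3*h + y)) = 1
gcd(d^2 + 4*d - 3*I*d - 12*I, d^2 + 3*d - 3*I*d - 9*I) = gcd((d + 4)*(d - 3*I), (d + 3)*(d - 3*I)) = d - 3*I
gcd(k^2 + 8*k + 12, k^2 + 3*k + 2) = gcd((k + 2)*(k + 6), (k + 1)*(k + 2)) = k + 2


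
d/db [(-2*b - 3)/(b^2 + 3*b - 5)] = (-2*b^2 - 6*b + (2*b + 3)^2 + 10)/(b^2 + 3*b - 5)^2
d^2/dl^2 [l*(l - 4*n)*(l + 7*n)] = 6*l + 6*n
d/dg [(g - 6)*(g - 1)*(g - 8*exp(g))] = -8*g^2*exp(g) + 3*g^2 + 40*g*exp(g) - 14*g + 8*exp(g) + 6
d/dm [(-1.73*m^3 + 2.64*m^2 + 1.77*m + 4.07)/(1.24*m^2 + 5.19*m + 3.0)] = (-2.1452*m^4 - 17.9574*m^3 - 4.0632*m^2 + 5.7464*m - 15.8133)/(1.5376*m^4 + 12.8712*m^3 + 34.3761*m^2 + 31.14*m + 9.0)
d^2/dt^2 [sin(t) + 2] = -sin(t)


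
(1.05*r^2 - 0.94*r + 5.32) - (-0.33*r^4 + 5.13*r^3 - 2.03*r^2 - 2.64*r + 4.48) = 0.33*r^4 - 5.13*r^3 + 3.08*r^2 + 1.7*r + 0.84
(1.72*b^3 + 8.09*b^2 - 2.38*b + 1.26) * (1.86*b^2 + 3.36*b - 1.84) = 3.1992*b^5 + 20.8266*b^4 + 19.5908*b^3 - 20.5388*b^2 + 8.6128*b - 2.3184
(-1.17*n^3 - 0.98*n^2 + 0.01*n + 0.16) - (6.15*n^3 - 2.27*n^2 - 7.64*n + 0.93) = -7.32*n^3 + 1.29*n^2 + 7.65*n - 0.77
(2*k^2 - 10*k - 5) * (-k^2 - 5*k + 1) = -2*k^4 + 57*k^2 + 15*k - 5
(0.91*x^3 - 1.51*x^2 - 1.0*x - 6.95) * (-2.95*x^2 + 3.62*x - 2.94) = -2.6845*x^5 + 7.7487*x^4 - 5.1916*x^3 + 21.3219*x^2 - 22.219*x + 20.433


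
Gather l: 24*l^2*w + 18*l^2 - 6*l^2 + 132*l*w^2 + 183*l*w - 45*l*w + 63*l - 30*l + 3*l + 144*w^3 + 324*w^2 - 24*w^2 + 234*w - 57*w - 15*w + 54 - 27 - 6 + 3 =l^2*(24*w + 12) + l*(132*w^2 + 138*w + 36) + 144*w^3 + 300*w^2 + 162*w + 24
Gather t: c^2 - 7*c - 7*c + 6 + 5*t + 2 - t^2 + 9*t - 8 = c^2 - 14*c - t^2 + 14*t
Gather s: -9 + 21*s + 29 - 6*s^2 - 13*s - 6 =-6*s^2 + 8*s + 14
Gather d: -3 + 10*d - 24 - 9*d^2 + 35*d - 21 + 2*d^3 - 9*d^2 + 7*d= 2*d^3 - 18*d^2 + 52*d - 48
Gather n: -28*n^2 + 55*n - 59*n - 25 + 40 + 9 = -28*n^2 - 4*n + 24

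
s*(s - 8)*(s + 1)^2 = s^4 - 6*s^3 - 15*s^2 - 8*s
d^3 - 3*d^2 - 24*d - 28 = (d - 7)*(d + 2)^2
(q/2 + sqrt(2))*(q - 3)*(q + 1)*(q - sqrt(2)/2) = q^4/2 - q^3 + 3*sqrt(2)*q^3/4 - 5*q^2/2 - 3*sqrt(2)*q^2/2 - 9*sqrt(2)*q/4 + 2*q + 3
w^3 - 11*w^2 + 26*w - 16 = (w - 8)*(w - 2)*(w - 1)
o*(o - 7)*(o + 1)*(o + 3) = o^4 - 3*o^3 - 25*o^2 - 21*o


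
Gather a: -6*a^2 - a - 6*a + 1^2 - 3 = -6*a^2 - 7*a - 2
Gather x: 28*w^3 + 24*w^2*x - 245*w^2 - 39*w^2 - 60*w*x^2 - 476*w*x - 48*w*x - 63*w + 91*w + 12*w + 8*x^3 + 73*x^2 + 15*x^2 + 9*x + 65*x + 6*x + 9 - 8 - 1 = 28*w^3 - 284*w^2 + 40*w + 8*x^3 + x^2*(88 - 60*w) + x*(24*w^2 - 524*w + 80)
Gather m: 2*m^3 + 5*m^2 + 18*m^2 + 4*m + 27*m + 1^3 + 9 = 2*m^3 + 23*m^2 + 31*m + 10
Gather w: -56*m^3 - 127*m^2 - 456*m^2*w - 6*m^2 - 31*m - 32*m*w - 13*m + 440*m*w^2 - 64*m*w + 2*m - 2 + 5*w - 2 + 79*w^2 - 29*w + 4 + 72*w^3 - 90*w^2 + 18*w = -56*m^3 - 133*m^2 - 42*m + 72*w^3 + w^2*(440*m - 11) + w*(-456*m^2 - 96*m - 6)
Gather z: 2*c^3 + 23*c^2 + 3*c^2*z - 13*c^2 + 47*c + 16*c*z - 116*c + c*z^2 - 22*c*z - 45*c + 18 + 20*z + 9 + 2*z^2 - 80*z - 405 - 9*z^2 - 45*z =2*c^3 + 10*c^2 - 114*c + z^2*(c - 7) + z*(3*c^2 - 6*c - 105) - 378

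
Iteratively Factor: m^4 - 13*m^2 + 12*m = (m)*(m^3 - 13*m + 12) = m*(m + 4)*(m^2 - 4*m + 3) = m*(m - 1)*(m + 4)*(m - 3)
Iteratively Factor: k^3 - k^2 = (k - 1)*(k^2) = k*(k - 1)*(k)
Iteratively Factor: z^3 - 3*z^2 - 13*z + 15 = (z - 5)*(z^2 + 2*z - 3) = (z - 5)*(z - 1)*(z + 3)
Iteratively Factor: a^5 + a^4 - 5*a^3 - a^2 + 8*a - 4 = (a - 1)*(a^4 + 2*a^3 - 3*a^2 - 4*a + 4) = (a - 1)^2*(a^3 + 3*a^2 - 4) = (a - 1)^3*(a^2 + 4*a + 4) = (a - 1)^3*(a + 2)*(a + 2)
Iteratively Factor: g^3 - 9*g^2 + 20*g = (g - 5)*(g^2 - 4*g) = (g - 5)*(g - 4)*(g)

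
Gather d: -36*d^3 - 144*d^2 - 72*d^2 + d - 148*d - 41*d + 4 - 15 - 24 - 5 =-36*d^3 - 216*d^2 - 188*d - 40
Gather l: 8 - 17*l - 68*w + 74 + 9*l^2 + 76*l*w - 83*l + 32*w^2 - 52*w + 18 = 9*l^2 + l*(76*w - 100) + 32*w^2 - 120*w + 100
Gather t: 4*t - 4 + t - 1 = 5*t - 5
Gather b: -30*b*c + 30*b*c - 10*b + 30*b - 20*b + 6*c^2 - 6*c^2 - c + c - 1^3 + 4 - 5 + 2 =0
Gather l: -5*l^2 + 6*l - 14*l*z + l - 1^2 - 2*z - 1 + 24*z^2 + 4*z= -5*l^2 + l*(7 - 14*z) + 24*z^2 + 2*z - 2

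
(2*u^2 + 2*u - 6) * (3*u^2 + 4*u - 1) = 6*u^4 + 14*u^3 - 12*u^2 - 26*u + 6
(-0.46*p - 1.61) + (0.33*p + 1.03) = -0.13*p - 0.58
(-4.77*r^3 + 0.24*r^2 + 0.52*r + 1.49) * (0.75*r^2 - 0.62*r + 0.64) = -3.5775*r^5 + 3.1374*r^4 - 2.8116*r^3 + 0.9487*r^2 - 0.591*r + 0.9536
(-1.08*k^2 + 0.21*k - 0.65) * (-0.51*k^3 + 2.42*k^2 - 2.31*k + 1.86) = 0.5508*k^5 - 2.7207*k^4 + 3.3345*k^3 - 4.0669*k^2 + 1.8921*k - 1.209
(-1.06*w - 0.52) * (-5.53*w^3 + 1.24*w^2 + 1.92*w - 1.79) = 5.8618*w^4 + 1.5612*w^3 - 2.68*w^2 + 0.899*w + 0.9308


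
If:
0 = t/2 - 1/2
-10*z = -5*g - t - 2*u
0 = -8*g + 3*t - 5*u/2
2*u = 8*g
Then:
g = 1/6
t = 1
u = 2/3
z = 19/60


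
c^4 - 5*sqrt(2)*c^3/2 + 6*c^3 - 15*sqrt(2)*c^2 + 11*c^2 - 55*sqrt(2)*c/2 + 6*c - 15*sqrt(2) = (c + 3)*(c - 5*sqrt(2)/2)*(sqrt(2)*c/2 + sqrt(2))*(sqrt(2)*c + sqrt(2))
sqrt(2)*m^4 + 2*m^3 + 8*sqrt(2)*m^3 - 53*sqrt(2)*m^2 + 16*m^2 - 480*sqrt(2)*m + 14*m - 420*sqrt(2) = (m + 7)*(m - 5*sqrt(2))*(m + 6*sqrt(2))*(sqrt(2)*m + sqrt(2))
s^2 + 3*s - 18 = (s - 3)*(s + 6)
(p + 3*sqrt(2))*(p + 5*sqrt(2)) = p^2 + 8*sqrt(2)*p + 30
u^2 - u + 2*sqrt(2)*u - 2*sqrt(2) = (u - 1)*(u + 2*sqrt(2))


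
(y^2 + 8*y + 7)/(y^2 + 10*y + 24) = (y^2 + 8*y + 7)/(y^2 + 10*y + 24)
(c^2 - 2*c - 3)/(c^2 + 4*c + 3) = (c - 3)/(c + 3)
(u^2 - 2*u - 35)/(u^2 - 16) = (u^2 - 2*u - 35)/(u^2 - 16)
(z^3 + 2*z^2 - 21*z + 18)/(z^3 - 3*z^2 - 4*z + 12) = (z^2 + 5*z - 6)/(z^2 - 4)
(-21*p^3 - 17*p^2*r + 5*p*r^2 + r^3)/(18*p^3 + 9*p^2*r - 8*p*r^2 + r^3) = (-7*p - r)/(6*p - r)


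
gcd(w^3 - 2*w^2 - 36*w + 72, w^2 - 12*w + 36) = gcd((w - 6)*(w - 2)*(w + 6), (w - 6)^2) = w - 6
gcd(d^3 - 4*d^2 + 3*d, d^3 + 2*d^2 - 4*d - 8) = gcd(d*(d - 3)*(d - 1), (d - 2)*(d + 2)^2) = 1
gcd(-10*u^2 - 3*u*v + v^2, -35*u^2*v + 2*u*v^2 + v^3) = 5*u - v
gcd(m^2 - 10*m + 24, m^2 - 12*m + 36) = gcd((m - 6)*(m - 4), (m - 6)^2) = m - 6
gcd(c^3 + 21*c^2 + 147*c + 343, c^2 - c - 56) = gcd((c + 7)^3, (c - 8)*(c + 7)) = c + 7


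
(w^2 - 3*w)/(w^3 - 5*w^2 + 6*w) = 1/(w - 2)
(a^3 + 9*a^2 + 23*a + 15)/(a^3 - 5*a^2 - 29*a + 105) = (a^2 + 4*a + 3)/(a^2 - 10*a + 21)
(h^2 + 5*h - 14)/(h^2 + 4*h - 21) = (h - 2)/(h - 3)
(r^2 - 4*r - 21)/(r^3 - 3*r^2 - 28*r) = (r + 3)/(r*(r + 4))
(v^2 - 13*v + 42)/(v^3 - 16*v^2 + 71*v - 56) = (v - 6)/(v^2 - 9*v + 8)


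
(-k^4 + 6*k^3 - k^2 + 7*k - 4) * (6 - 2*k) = 2*k^5 - 18*k^4 + 38*k^3 - 20*k^2 + 50*k - 24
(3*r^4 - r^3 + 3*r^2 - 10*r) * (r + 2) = 3*r^5 + 5*r^4 + r^3 - 4*r^2 - 20*r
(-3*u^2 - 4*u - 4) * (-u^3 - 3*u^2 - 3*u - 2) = 3*u^5 + 13*u^4 + 25*u^3 + 30*u^2 + 20*u + 8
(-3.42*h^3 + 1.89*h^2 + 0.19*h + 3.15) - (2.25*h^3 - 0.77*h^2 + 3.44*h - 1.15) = -5.67*h^3 + 2.66*h^2 - 3.25*h + 4.3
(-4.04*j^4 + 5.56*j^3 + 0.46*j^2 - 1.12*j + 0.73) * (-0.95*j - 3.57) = 3.838*j^5 + 9.1408*j^4 - 20.2862*j^3 - 0.5782*j^2 + 3.3049*j - 2.6061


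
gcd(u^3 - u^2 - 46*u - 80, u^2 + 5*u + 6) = u + 2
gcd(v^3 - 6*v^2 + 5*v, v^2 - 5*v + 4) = v - 1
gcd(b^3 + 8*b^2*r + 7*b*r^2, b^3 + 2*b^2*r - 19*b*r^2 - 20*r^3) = b + r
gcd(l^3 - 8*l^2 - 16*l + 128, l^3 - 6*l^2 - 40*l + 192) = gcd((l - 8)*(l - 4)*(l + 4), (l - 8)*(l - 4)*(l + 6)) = l^2 - 12*l + 32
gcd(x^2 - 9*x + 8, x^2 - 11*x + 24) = x - 8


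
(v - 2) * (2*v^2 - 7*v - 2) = 2*v^3 - 11*v^2 + 12*v + 4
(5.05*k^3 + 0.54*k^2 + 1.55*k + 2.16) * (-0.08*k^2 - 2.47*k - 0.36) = -0.404*k^5 - 12.5167*k^4 - 3.2758*k^3 - 4.1957*k^2 - 5.8932*k - 0.7776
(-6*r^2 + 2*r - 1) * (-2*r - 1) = 12*r^3 + 2*r^2 + 1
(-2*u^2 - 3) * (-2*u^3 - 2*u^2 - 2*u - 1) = 4*u^5 + 4*u^4 + 10*u^3 + 8*u^2 + 6*u + 3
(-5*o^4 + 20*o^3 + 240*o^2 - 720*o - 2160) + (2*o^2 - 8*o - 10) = -5*o^4 + 20*o^3 + 242*o^2 - 728*o - 2170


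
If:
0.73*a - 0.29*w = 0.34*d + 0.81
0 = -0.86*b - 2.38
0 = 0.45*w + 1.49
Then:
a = 0.465753424657534*d - 0.205783866057839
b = -2.77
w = -3.31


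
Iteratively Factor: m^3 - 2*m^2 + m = (m - 1)*(m^2 - m) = (m - 1)^2*(m)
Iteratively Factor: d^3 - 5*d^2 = (d)*(d^2 - 5*d) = d^2*(d - 5)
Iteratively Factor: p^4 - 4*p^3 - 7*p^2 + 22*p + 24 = (p - 4)*(p^3 - 7*p - 6) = (p - 4)*(p + 1)*(p^2 - p - 6) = (p - 4)*(p + 1)*(p + 2)*(p - 3)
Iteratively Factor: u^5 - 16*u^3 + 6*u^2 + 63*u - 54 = (u - 1)*(u^4 + u^3 - 15*u^2 - 9*u + 54) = (u - 2)*(u - 1)*(u^3 + 3*u^2 - 9*u - 27) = (u - 2)*(u - 1)*(u + 3)*(u^2 - 9) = (u - 2)*(u - 1)*(u + 3)^2*(u - 3)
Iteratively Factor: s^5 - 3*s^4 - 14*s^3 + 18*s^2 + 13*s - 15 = (s - 5)*(s^4 + 2*s^3 - 4*s^2 - 2*s + 3) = (s - 5)*(s - 1)*(s^3 + 3*s^2 - s - 3) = (s - 5)*(s - 1)^2*(s^2 + 4*s + 3) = (s - 5)*(s - 1)^2*(s + 3)*(s + 1)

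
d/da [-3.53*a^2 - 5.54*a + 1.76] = -7.06*a - 5.54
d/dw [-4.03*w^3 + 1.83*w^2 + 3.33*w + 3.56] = -12.09*w^2 + 3.66*w + 3.33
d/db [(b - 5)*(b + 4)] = 2*b - 1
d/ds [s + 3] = 1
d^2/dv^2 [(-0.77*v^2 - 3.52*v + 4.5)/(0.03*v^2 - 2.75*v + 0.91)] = (-0.133386*v^3 + 0.150426000000007*v^2 - 1.650924*v + 48.923926)/(2.7e-5*v^6 - 0.007425*v^5 + 0.683082*v^4 - 21.247325*v^3 + 20.720154*v^2 - 6.831825*v + 0.753571)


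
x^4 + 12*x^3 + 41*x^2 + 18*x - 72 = (x - 1)*(x + 3)*(x + 4)*(x + 6)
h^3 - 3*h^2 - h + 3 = (h - 3)*(h - 1)*(h + 1)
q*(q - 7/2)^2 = q^3 - 7*q^2 + 49*q/4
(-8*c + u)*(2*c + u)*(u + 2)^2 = -16*c^2*u^2 - 64*c^2*u - 64*c^2 - 6*c*u^3 - 24*c*u^2 - 24*c*u + u^4 + 4*u^3 + 4*u^2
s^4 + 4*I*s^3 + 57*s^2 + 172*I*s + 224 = (s - 7*I)*(s - I)*(s + 4*I)*(s + 8*I)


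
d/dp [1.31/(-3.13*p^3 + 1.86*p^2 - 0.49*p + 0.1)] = (12.3009*p^2 - 4.8732*p + 0.6419)/(3.13*p^3 - 1.86*p^2 + 0.49*p - 0.1)^2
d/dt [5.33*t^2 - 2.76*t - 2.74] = 10.66*t - 2.76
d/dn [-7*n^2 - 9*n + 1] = -14*n - 9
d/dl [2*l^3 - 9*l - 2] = 6*l^2 - 9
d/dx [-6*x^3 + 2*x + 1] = 2 - 18*x^2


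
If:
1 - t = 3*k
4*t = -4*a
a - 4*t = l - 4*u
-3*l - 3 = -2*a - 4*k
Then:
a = -36*u/35 - 1/7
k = 2/7 - 12*u/35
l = -8*u/7 - 5/7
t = 36*u/35 + 1/7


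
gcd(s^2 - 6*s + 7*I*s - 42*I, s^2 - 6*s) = s - 6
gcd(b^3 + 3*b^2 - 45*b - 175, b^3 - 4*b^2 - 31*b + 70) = b^2 - 2*b - 35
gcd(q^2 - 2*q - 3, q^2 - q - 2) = q + 1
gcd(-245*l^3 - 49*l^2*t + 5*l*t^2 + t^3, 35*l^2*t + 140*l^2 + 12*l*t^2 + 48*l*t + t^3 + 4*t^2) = 35*l^2 + 12*l*t + t^2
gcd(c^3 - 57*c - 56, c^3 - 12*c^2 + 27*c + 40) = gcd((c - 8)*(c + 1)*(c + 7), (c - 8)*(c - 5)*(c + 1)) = c^2 - 7*c - 8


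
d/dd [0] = 0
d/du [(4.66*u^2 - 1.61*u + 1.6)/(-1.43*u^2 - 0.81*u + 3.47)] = (-6.0769*u^2 + 36.9164*u - 4.2907)/(2.0449*u^4 + 2.3166*u^3 - 9.2681*u^2 - 5.6214*u + 12.0409)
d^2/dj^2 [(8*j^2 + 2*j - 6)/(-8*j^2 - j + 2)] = 4*(-32*j^3 + 384*j^2 + 24*j + 33)/(512*j^6 + 192*j^5 - 360*j^4 - 95*j^3 + 90*j^2 + 12*j - 8)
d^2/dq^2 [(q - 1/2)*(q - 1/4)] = 2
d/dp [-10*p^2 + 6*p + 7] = 6 - 20*p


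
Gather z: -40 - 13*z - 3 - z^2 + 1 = -z^2 - 13*z - 42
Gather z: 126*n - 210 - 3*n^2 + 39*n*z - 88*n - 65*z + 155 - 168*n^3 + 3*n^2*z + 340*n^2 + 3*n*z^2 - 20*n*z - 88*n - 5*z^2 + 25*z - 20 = -168*n^3 + 337*n^2 - 50*n + z^2*(3*n - 5) + z*(3*n^2 + 19*n - 40) - 75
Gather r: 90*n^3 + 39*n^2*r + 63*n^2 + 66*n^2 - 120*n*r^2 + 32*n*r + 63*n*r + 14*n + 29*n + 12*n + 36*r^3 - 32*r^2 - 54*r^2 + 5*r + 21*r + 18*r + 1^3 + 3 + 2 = 90*n^3 + 129*n^2 + 55*n + 36*r^3 + r^2*(-120*n - 86) + r*(39*n^2 + 95*n + 44) + 6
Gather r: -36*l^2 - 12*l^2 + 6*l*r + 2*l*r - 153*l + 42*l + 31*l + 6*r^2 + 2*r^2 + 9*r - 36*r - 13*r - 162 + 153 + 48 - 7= -48*l^2 - 80*l + 8*r^2 + r*(8*l - 40) + 32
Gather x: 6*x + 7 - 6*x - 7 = 0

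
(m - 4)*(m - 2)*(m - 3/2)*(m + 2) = m^4 - 11*m^3/2 + 2*m^2 + 22*m - 24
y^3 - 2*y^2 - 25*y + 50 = (y - 5)*(y - 2)*(y + 5)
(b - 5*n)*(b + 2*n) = b^2 - 3*b*n - 10*n^2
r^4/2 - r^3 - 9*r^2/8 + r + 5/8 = (r/2 + 1/4)*(r - 5/2)*(r - 1)*(r + 1)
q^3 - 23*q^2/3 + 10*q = q*(q - 6)*(q - 5/3)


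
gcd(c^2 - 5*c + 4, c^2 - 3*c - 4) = c - 4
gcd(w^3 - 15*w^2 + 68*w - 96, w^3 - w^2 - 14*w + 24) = w - 3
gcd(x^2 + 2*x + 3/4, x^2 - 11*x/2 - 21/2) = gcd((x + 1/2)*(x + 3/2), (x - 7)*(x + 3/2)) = x + 3/2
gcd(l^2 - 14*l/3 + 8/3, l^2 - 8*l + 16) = l - 4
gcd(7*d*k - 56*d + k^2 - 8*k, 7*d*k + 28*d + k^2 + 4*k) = 7*d + k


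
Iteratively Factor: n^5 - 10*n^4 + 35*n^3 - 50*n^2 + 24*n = (n - 3)*(n^4 - 7*n^3 + 14*n^2 - 8*n) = n*(n - 3)*(n^3 - 7*n^2 + 14*n - 8) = n*(n - 3)*(n - 1)*(n^2 - 6*n + 8) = n*(n - 3)*(n - 2)*(n - 1)*(n - 4)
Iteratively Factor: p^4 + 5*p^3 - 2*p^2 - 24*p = (p + 4)*(p^3 + p^2 - 6*p) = (p + 3)*(p + 4)*(p^2 - 2*p) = p*(p + 3)*(p + 4)*(p - 2)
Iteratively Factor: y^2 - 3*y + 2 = (y - 2)*(y - 1)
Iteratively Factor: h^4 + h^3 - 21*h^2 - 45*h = (h + 3)*(h^3 - 2*h^2 - 15*h) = h*(h + 3)*(h^2 - 2*h - 15) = h*(h - 5)*(h + 3)*(h + 3)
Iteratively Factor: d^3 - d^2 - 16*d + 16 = (d + 4)*(d^2 - 5*d + 4) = (d - 1)*(d + 4)*(d - 4)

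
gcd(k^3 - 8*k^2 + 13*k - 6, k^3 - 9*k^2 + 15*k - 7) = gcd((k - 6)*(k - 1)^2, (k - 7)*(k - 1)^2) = k^2 - 2*k + 1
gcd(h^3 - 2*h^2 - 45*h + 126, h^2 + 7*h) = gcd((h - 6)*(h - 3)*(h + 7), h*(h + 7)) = h + 7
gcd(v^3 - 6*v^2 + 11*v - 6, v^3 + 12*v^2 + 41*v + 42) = 1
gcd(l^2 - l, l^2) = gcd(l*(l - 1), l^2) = l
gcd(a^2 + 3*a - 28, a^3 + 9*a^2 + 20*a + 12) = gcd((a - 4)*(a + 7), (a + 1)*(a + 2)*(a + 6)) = 1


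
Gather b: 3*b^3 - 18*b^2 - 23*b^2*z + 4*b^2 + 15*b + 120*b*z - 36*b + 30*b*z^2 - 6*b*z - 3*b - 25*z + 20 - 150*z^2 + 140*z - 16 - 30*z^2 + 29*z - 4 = 3*b^3 + b^2*(-23*z - 14) + b*(30*z^2 + 114*z - 24) - 180*z^2 + 144*z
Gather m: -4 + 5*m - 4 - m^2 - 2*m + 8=-m^2 + 3*m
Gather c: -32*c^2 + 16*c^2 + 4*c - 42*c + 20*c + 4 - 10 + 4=-16*c^2 - 18*c - 2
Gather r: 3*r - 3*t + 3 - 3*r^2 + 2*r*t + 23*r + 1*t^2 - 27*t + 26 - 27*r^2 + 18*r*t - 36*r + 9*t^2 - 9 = -30*r^2 + r*(20*t - 10) + 10*t^2 - 30*t + 20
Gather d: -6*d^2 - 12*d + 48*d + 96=-6*d^2 + 36*d + 96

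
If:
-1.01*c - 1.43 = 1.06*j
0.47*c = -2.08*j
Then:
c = -1.86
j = 0.42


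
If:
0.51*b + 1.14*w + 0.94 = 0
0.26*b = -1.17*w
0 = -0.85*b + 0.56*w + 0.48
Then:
No Solution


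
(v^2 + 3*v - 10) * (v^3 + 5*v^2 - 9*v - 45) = v^5 + 8*v^4 - 4*v^3 - 122*v^2 - 45*v + 450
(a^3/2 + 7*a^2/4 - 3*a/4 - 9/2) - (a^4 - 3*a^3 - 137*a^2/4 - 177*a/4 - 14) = -a^4 + 7*a^3/2 + 36*a^2 + 87*a/2 + 19/2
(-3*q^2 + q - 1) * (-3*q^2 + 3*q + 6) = 9*q^4 - 12*q^3 - 12*q^2 + 3*q - 6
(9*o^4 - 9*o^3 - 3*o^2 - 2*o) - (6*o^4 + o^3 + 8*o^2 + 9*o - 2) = 3*o^4 - 10*o^3 - 11*o^2 - 11*o + 2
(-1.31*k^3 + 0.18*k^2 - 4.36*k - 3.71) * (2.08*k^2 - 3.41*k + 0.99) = -2.7248*k^5 + 4.8415*k^4 - 10.9795*k^3 + 7.329*k^2 + 8.3347*k - 3.6729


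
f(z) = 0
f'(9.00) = 0.00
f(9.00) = 0.00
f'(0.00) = 0.00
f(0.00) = 0.00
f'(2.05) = 0.00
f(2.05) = 0.00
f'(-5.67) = 0.00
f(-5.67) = 0.00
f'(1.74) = 0.00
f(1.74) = 0.00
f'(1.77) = 0.00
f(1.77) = 0.00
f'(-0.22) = 0.00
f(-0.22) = 0.00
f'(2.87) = 0.00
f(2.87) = 0.00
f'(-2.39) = 0.00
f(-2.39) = 0.00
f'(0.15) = 0.00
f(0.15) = 0.00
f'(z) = 0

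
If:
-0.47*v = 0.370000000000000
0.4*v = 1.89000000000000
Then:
No Solution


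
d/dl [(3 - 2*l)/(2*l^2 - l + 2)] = (-4*l^2 + 2*l + (2*l - 3)*(4*l - 1) - 4)/(2*l^2 - l + 2)^2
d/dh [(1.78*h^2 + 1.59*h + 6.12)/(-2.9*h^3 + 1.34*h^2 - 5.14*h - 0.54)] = (5.162*h^4 + 9.222*h^3 + 41.9642*h^2 - 18.324*h + 30.5982)/(8.41*h^6 - 7.772*h^5 + 31.6076*h^4 - 10.6432*h^3 + 24.9724*h^2 + 5.5512*h + 0.2916)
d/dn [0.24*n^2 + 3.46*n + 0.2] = 0.48*n + 3.46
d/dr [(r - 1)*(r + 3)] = 2*r + 2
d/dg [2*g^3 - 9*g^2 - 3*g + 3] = 6*g^2 - 18*g - 3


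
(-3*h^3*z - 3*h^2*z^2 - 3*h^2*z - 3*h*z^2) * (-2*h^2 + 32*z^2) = 6*h^5*z + 6*h^4*z^2 + 6*h^4*z - 96*h^3*z^3 + 6*h^3*z^2 - 96*h^2*z^4 - 96*h^2*z^3 - 96*h*z^4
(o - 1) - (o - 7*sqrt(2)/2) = -1 + 7*sqrt(2)/2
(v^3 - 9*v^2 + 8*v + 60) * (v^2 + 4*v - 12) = v^5 - 5*v^4 - 40*v^3 + 200*v^2 + 144*v - 720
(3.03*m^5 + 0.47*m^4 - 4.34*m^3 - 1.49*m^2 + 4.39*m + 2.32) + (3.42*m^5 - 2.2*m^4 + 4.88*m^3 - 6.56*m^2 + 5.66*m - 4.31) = 6.45*m^5 - 1.73*m^4 + 0.54*m^3 - 8.05*m^2 + 10.05*m - 1.99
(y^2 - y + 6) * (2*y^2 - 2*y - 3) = 2*y^4 - 4*y^3 + 11*y^2 - 9*y - 18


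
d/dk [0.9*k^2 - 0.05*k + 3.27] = 1.8*k - 0.05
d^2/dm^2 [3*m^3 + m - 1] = 18*m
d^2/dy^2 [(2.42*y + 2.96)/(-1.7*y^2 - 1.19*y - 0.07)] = (-(2.42*y + 2.96)*(3.4*y + 1.19)*(6.8*y + 2.38) + (24.684*y + 15.8236)*(1.7*y^2 + 1.19*y + 0.07))/(1.7*y^2 + 1.19*y + 0.07)^3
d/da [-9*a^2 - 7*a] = -18*a - 7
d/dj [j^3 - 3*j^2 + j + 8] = 3*j^2 - 6*j + 1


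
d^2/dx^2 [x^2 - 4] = 2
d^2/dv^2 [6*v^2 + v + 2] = 12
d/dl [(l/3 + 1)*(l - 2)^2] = (l - 2)*(3*l + 4)/3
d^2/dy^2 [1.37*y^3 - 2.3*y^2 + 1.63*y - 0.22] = 8.22*y - 4.6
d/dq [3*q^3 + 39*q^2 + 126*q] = 9*q^2 + 78*q + 126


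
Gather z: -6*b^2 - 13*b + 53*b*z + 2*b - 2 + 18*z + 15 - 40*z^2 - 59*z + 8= -6*b^2 - 11*b - 40*z^2 + z*(53*b - 41) + 21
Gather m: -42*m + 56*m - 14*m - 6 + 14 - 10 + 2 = 0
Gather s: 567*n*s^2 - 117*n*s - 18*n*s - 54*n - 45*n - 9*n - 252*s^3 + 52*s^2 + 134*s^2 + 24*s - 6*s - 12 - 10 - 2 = -108*n - 252*s^3 + s^2*(567*n + 186) + s*(18 - 135*n) - 24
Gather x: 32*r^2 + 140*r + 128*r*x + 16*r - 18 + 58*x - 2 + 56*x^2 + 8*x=32*r^2 + 156*r + 56*x^2 + x*(128*r + 66) - 20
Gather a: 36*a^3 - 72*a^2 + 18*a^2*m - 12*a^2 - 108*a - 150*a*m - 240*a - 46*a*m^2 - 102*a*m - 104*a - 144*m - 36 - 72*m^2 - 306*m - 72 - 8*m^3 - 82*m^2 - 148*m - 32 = 36*a^3 + a^2*(18*m - 84) + a*(-46*m^2 - 252*m - 452) - 8*m^3 - 154*m^2 - 598*m - 140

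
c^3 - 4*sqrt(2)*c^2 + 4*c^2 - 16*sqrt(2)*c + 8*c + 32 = (c + 4)*(c - 2*sqrt(2))^2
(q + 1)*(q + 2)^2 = q^3 + 5*q^2 + 8*q + 4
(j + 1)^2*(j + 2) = j^3 + 4*j^2 + 5*j + 2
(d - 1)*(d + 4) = d^2 + 3*d - 4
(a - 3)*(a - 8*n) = a^2 - 8*a*n - 3*a + 24*n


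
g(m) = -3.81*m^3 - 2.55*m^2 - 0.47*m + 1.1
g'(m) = -11.43*m^2 - 5.1*m - 0.47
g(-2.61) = 52.70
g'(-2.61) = -65.02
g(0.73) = -2.08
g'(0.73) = -10.28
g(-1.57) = 10.30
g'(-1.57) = -20.64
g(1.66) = -24.14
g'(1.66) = -40.43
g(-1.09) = 3.52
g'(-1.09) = -8.49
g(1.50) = -18.20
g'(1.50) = -33.84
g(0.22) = 0.83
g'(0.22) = -2.15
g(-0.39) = 1.12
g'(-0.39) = -0.22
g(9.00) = -2987.17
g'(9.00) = -972.20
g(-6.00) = 735.08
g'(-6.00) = -381.35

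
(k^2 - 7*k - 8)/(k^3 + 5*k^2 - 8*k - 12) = (k - 8)/(k^2 + 4*k - 12)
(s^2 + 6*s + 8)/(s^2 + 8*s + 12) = (s + 4)/(s + 6)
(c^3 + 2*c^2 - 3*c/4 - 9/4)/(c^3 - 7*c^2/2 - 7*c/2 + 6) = (c + 3/2)/(c - 4)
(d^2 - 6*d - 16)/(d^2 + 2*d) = (d - 8)/d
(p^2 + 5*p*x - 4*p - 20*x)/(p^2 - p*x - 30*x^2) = (4 - p)/(-p + 6*x)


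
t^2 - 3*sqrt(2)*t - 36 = (t - 6*sqrt(2))*(t + 3*sqrt(2))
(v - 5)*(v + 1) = v^2 - 4*v - 5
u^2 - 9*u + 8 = (u - 8)*(u - 1)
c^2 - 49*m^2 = (c - 7*m)*(c + 7*m)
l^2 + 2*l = l*(l + 2)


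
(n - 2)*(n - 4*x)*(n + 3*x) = n^3 - n^2*x - 2*n^2 - 12*n*x^2 + 2*n*x + 24*x^2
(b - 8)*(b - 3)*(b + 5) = b^3 - 6*b^2 - 31*b + 120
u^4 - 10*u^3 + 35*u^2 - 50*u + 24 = (u - 4)*(u - 3)*(u - 2)*(u - 1)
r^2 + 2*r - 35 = (r - 5)*(r + 7)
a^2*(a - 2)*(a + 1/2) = a^4 - 3*a^3/2 - a^2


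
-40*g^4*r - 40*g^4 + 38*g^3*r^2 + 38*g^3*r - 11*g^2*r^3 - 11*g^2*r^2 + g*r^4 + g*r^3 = (-5*g + r)*(-4*g + r)*(-2*g + r)*(g*r + g)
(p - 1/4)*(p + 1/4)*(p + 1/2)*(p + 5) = p^4 + 11*p^3/2 + 39*p^2/16 - 11*p/32 - 5/32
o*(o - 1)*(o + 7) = o^3 + 6*o^2 - 7*o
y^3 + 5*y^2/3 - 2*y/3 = y*(y - 1/3)*(y + 2)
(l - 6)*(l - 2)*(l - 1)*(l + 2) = l^4 - 7*l^3 + 2*l^2 + 28*l - 24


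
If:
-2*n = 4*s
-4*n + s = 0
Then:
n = 0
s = 0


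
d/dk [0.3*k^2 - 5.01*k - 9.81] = 0.6*k - 5.01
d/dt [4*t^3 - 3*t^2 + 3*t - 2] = 12*t^2 - 6*t + 3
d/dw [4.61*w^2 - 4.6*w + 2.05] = 9.22*w - 4.6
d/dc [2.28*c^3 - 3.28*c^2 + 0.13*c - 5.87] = 6.84*c^2 - 6.56*c + 0.13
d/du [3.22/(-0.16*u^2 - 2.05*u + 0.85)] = (1.0304*u + 6.601)/(0.16*u^2 + 2.05*u - 0.85)^2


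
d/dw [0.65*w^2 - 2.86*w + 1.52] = 1.3*w - 2.86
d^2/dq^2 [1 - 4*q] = 0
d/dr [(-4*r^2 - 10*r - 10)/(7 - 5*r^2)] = 2*(-25*r^2 - 78*r - 35)/(25*r^4 - 70*r^2 + 49)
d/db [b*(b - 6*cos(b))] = 6*b*sin(b) + 2*b - 6*cos(b)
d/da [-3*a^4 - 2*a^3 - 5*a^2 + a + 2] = -12*a^3 - 6*a^2 - 10*a + 1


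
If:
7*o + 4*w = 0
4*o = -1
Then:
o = -1/4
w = 7/16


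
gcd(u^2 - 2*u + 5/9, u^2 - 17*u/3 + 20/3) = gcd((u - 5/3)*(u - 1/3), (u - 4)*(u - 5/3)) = u - 5/3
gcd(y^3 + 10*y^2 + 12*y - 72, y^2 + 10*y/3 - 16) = y + 6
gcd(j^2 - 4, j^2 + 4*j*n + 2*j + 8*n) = j + 2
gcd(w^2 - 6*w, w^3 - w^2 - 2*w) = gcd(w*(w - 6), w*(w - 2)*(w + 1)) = w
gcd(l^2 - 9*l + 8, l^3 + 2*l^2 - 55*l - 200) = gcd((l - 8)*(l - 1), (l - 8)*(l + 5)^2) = l - 8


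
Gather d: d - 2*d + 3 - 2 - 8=-d - 7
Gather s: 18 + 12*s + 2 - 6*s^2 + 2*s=-6*s^2 + 14*s + 20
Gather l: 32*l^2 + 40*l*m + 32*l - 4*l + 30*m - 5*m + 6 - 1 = 32*l^2 + l*(40*m + 28) + 25*m + 5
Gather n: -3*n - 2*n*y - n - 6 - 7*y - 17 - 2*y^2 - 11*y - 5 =n*(-2*y - 4) - 2*y^2 - 18*y - 28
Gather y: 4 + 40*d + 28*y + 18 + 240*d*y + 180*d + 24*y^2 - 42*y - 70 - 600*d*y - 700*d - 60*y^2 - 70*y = -480*d - 36*y^2 + y*(-360*d - 84) - 48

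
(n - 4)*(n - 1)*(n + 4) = n^3 - n^2 - 16*n + 16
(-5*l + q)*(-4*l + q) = 20*l^2 - 9*l*q + q^2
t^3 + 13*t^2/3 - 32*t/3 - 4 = (t - 2)*(t + 1/3)*(t + 6)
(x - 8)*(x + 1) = x^2 - 7*x - 8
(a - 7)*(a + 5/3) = a^2 - 16*a/3 - 35/3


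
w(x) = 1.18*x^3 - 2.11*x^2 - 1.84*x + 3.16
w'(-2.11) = 22.82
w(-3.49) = -66.28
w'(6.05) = 102.20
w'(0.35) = -2.88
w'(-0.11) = -1.33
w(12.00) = 1716.28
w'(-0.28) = -0.38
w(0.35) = 2.31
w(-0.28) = 3.48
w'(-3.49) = 56.01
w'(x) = 3.54*x^2 - 4.22*x - 1.84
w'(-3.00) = 42.68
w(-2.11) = -13.44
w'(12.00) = 457.28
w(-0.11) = 3.34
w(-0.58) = 3.29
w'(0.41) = -2.98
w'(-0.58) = 1.80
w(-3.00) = -42.17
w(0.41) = 2.13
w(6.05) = 176.10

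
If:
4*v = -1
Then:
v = -1/4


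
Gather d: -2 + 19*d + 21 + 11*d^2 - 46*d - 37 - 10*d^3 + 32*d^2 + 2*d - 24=-10*d^3 + 43*d^2 - 25*d - 42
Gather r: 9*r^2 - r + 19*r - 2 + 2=9*r^2 + 18*r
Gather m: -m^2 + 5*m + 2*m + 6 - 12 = -m^2 + 7*m - 6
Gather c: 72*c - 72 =72*c - 72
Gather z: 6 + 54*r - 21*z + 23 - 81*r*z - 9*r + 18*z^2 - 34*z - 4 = 45*r + 18*z^2 + z*(-81*r - 55) + 25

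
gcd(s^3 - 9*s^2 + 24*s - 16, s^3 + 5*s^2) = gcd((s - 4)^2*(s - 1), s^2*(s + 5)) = 1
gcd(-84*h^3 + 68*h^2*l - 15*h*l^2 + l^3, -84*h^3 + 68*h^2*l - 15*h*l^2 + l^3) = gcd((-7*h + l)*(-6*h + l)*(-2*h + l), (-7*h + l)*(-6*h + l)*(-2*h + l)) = 84*h^3 - 68*h^2*l + 15*h*l^2 - l^3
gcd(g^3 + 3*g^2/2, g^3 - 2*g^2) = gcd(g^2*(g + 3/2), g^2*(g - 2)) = g^2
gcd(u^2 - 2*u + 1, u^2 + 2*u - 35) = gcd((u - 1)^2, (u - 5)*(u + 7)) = 1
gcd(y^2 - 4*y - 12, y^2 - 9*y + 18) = y - 6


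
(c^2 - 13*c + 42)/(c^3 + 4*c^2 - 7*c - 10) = (c^2 - 13*c + 42)/(c^3 + 4*c^2 - 7*c - 10)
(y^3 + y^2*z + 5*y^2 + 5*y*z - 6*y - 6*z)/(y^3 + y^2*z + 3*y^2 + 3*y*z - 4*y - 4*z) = (y + 6)/(y + 4)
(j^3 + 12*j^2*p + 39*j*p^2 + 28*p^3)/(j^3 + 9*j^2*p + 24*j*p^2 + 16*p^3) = (j + 7*p)/(j + 4*p)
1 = 1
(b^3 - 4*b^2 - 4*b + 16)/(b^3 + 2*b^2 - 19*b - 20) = (b^2 - 4)/(b^2 + 6*b + 5)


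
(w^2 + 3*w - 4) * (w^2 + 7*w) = w^4 + 10*w^3 + 17*w^2 - 28*w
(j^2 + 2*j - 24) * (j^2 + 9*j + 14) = j^4 + 11*j^3 + 8*j^2 - 188*j - 336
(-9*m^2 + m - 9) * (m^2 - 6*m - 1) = -9*m^4 + 55*m^3 - 6*m^2 + 53*m + 9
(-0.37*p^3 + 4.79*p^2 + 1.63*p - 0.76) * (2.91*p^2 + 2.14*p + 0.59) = -1.0767*p^5 + 13.1471*p^4 + 14.7756*p^3 + 4.1027*p^2 - 0.6647*p - 0.4484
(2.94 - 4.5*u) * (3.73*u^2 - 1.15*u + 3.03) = -16.785*u^3 + 16.1412*u^2 - 17.016*u + 8.9082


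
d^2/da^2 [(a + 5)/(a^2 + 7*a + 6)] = 2*(-3*(a + 4)*(a^2 + 7*a + 6) + (a + 5)*(2*a + 7)^2)/(a^2 + 7*a + 6)^3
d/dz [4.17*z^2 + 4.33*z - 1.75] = 8.34*z + 4.33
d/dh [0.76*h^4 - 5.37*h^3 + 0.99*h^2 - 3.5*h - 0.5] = 3.04*h^3 - 16.11*h^2 + 1.98*h - 3.5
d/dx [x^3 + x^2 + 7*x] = 3*x^2 + 2*x + 7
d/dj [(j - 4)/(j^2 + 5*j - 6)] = (j^2 + 5*j - (j - 4)*(2*j + 5) - 6)/(j^2 + 5*j - 6)^2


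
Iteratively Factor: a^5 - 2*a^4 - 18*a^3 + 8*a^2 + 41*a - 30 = (a + 3)*(a^4 - 5*a^3 - 3*a^2 + 17*a - 10) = (a - 1)*(a + 3)*(a^3 - 4*a^2 - 7*a + 10) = (a - 1)^2*(a + 3)*(a^2 - 3*a - 10) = (a - 5)*(a - 1)^2*(a + 3)*(a + 2)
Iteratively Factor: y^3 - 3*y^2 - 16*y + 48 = (y + 4)*(y^2 - 7*y + 12) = (y - 4)*(y + 4)*(y - 3)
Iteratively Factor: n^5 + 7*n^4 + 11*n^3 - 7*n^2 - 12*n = (n + 1)*(n^4 + 6*n^3 + 5*n^2 - 12*n) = (n + 1)*(n + 4)*(n^3 + 2*n^2 - 3*n) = (n - 1)*(n + 1)*(n + 4)*(n^2 + 3*n) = n*(n - 1)*(n + 1)*(n + 4)*(n + 3)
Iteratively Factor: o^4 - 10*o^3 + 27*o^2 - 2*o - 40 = (o + 1)*(o^3 - 11*o^2 + 38*o - 40) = (o - 2)*(o + 1)*(o^2 - 9*o + 20) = (o - 5)*(o - 2)*(o + 1)*(o - 4)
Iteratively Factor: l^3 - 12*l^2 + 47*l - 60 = (l - 4)*(l^2 - 8*l + 15) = (l - 4)*(l - 3)*(l - 5)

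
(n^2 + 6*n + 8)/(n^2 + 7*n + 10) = (n + 4)/(n + 5)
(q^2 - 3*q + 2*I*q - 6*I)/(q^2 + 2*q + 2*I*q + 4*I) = (q - 3)/(q + 2)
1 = 1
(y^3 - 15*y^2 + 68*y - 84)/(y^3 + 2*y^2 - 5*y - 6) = (y^2 - 13*y + 42)/(y^2 + 4*y + 3)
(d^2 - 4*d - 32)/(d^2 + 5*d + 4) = (d - 8)/(d + 1)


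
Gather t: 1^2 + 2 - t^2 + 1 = 4 - t^2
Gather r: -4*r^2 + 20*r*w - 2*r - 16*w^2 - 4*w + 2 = -4*r^2 + r*(20*w - 2) - 16*w^2 - 4*w + 2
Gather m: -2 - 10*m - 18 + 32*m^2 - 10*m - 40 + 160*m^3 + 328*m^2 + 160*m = 160*m^3 + 360*m^2 + 140*m - 60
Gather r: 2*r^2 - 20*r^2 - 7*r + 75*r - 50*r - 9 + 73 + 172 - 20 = -18*r^2 + 18*r + 216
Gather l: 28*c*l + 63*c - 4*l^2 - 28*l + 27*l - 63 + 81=63*c - 4*l^2 + l*(28*c - 1) + 18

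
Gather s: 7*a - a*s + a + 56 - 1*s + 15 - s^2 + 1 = 8*a - s^2 + s*(-a - 1) + 72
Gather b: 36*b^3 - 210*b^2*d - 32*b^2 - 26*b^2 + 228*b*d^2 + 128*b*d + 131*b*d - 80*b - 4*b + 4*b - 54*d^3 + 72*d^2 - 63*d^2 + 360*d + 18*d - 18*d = 36*b^3 + b^2*(-210*d - 58) + b*(228*d^2 + 259*d - 80) - 54*d^3 + 9*d^2 + 360*d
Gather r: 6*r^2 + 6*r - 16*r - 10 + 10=6*r^2 - 10*r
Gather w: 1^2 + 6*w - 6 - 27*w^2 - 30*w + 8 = -27*w^2 - 24*w + 3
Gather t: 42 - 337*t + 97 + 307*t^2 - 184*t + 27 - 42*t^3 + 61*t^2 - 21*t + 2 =-42*t^3 + 368*t^2 - 542*t + 168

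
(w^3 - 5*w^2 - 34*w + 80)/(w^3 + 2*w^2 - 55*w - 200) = (w - 2)/(w + 5)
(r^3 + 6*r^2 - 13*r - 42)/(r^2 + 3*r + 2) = (r^2 + 4*r - 21)/(r + 1)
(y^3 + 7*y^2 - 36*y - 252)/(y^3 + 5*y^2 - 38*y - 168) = (y + 6)/(y + 4)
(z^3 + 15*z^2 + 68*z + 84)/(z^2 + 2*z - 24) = (z^2 + 9*z + 14)/(z - 4)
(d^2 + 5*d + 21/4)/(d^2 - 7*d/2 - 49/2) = (d + 3/2)/(d - 7)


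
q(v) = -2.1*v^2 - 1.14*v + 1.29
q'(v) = -4.2*v - 1.14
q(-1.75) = -3.15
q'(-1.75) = 6.21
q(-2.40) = -8.07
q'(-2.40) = 8.94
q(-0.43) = 1.39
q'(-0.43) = 0.67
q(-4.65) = -38.82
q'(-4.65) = 18.39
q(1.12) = -2.62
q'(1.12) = -5.84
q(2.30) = -12.44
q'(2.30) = -10.80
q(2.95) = -20.35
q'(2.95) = -13.53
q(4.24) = -41.30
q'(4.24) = -18.95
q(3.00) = -21.03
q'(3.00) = -13.74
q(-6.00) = -67.47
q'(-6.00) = 24.06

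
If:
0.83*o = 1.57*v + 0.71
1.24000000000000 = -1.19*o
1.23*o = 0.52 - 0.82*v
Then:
No Solution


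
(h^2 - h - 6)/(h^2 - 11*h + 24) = (h + 2)/(h - 8)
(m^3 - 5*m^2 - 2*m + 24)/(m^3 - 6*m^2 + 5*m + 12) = (m + 2)/(m + 1)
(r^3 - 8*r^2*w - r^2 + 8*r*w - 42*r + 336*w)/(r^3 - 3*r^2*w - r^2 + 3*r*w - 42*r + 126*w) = (r - 8*w)/(r - 3*w)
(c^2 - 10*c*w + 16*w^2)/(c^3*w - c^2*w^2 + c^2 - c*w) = (c^2 - 10*c*w + 16*w^2)/(c*(c^2*w - c*w^2 + c - w))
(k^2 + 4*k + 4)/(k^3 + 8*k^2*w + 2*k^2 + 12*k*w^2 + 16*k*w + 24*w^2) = (k + 2)/(k^2 + 8*k*w + 12*w^2)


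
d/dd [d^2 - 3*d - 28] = 2*d - 3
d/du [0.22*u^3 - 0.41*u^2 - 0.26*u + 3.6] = 0.66*u^2 - 0.82*u - 0.26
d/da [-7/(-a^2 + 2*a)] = 14*(1 - a)/(a^2*(a - 2)^2)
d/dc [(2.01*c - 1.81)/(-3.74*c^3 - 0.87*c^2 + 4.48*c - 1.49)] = (15.0348*c^3 - 18.5595*c^2 - 3.1494*c + 5.1139)/(13.9876*c^6 + 6.5076*c^5 - 32.7535*c^4 + 3.35*c^3 + 22.663*c^2 - 13.3504*c + 2.2201)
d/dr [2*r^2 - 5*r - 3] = 4*r - 5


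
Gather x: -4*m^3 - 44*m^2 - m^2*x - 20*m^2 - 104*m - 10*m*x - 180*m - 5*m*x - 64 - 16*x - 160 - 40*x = -4*m^3 - 64*m^2 - 284*m + x*(-m^2 - 15*m - 56) - 224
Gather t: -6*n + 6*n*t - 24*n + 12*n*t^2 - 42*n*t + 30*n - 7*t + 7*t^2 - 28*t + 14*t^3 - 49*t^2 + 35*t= -36*n*t + 14*t^3 + t^2*(12*n - 42)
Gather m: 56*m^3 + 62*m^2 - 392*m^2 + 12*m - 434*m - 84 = 56*m^3 - 330*m^2 - 422*m - 84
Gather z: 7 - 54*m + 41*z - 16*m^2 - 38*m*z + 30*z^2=-16*m^2 - 54*m + 30*z^2 + z*(41 - 38*m) + 7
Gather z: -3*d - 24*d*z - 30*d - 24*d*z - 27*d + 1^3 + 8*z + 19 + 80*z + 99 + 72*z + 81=-60*d + z*(160 - 48*d) + 200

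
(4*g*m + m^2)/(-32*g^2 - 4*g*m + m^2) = -m/(8*g - m)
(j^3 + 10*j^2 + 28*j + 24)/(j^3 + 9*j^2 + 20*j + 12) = (j + 2)/(j + 1)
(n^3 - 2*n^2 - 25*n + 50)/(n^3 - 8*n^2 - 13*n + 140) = (n^2 + 3*n - 10)/(n^2 - 3*n - 28)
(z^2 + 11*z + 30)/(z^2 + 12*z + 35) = (z + 6)/(z + 7)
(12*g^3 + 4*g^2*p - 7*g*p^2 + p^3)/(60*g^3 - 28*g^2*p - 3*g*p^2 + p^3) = (g + p)/(5*g + p)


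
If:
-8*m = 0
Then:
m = 0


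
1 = 1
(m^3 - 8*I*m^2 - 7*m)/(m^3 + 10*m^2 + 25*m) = (m^2 - 8*I*m - 7)/(m^2 + 10*m + 25)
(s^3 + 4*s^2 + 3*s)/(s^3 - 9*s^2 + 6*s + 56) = s*(s^2 + 4*s + 3)/(s^3 - 9*s^2 + 6*s + 56)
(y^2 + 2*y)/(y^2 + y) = (y + 2)/(y + 1)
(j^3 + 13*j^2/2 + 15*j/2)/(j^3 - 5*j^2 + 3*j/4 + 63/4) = 2*j*(j + 5)/(2*j^2 - 13*j + 21)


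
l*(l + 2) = l^2 + 2*l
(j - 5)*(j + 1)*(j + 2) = j^3 - 2*j^2 - 13*j - 10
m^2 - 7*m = m*(m - 7)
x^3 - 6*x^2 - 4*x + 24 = (x - 6)*(x - 2)*(x + 2)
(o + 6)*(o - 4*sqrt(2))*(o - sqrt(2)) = o^3 - 5*sqrt(2)*o^2 + 6*o^2 - 30*sqrt(2)*o + 8*o + 48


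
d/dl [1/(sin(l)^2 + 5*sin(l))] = -(2*sin(l) + 5)*cos(l)/((sin(l) + 5)^2*sin(l)^2)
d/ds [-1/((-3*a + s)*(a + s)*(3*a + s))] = (-(a + s)*(3*a - s) + (a + s)*(3*a + s) - (3*a - s)*(3*a + s))/((a + s)^2*(3*a - s)^2*(3*a + s)^2)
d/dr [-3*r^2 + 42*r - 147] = 42 - 6*r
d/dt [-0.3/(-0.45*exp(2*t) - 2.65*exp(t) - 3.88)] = (-0.27*exp(t) - 0.795)*exp(t)/(0.45*exp(2*t) + 2.65*exp(t) + 3.88)^2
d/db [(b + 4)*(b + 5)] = 2*b + 9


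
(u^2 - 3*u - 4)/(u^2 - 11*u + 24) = (u^2 - 3*u - 4)/(u^2 - 11*u + 24)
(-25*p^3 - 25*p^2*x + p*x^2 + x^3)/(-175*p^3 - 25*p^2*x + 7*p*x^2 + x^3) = (p + x)/(7*p + x)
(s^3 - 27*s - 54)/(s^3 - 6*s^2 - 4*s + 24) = (s^2 + 6*s + 9)/(s^2 - 4)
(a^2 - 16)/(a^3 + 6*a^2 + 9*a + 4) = (a - 4)/(a^2 + 2*a + 1)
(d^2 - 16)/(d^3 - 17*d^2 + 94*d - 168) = (d + 4)/(d^2 - 13*d + 42)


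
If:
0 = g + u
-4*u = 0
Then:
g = 0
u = 0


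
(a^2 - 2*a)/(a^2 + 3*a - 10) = a/(a + 5)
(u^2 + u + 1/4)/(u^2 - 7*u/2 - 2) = (u + 1/2)/(u - 4)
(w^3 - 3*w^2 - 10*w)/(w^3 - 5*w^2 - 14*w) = (w - 5)/(w - 7)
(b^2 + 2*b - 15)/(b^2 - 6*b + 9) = (b + 5)/(b - 3)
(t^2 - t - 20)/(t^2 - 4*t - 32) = (t - 5)/(t - 8)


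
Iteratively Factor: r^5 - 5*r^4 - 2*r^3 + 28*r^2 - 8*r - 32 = (r + 2)*(r^4 - 7*r^3 + 12*r^2 + 4*r - 16) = (r + 1)*(r + 2)*(r^3 - 8*r^2 + 20*r - 16) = (r - 2)*(r + 1)*(r + 2)*(r^2 - 6*r + 8) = (r - 4)*(r - 2)*(r + 1)*(r + 2)*(r - 2)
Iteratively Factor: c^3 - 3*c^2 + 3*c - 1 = (c - 1)*(c^2 - 2*c + 1) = (c - 1)^2*(c - 1)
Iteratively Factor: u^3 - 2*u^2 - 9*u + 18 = (u - 2)*(u^2 - 9) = (u - 3)*(u - 2)*(u + 3)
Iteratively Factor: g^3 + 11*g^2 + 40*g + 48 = (g + 4)*(g^2 + 7*g + 12) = (g + 4)^2*(g + 3)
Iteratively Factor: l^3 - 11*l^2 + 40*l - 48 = (l - 4)*(l^2 - 7*l + 12) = (l - 4)*(l - 3)*(l - 4)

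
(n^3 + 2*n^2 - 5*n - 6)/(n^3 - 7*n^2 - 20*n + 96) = (n^3 + 2*n^2 - 5*n - 6)/(n^3 - 7*n^2 - 20*n + 96)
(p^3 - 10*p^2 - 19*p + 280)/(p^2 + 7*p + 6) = (p^3 - 10*p^2 - 19*p + 280)/(p^2 + 7*p + 6)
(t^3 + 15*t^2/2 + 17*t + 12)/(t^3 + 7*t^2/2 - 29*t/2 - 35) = (2*t^2 + 11*t + 12)/(2*t^2 + 3*t - 35)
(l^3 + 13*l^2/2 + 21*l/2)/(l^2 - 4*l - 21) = l*(2*l + 7)/(2*(l - 7))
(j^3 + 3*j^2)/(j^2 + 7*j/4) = 4*j*(j + 3)/(4*j + 7)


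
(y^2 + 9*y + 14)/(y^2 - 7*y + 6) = (y^2 + 9*y + 14)/(y^2 - 7*y + 6)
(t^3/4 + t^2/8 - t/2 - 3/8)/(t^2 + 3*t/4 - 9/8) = (2*t^3 + t^2 - 4*t - 3)/(8*t^2 + 6*t - 9)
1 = 1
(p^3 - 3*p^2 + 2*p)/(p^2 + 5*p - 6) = p*(p - 2)/(p + 6)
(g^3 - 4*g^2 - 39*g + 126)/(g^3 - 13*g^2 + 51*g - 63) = (g + 6)/(g - 3)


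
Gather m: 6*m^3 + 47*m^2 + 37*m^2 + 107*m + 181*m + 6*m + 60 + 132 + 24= 6*m^3 + 84*m^2 + 294*m + 216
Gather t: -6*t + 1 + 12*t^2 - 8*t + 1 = 12*t^2 - 14*t + 2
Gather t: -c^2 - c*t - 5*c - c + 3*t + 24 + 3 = -c^2 - 6*c + t*(3 - c) + 27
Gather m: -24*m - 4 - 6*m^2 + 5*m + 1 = -6*m^2 - 19*m - 3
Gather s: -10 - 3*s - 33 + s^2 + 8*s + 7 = s^2 + 5*s - 36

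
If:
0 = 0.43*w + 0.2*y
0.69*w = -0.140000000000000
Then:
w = -0.20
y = 0.44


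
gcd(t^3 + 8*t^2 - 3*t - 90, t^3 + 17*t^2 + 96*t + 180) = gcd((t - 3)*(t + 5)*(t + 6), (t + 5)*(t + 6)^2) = t^2 + 11*t + 30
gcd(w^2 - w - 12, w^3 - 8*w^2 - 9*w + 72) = w + 3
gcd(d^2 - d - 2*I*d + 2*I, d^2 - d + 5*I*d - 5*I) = d - 1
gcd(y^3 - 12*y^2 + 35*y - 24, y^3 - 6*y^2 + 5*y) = y - 1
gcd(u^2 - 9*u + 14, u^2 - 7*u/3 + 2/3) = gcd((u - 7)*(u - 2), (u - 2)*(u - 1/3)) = u - 2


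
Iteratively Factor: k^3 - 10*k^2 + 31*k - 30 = (k - 3)*(k^2 - 7*k + 10) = (k - 5)*(k - 3)*(k - 2)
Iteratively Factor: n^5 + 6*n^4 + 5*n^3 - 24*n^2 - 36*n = (n + 3)*(n^4 + 3*n^3 - 4*n^2 - 12*n) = n*(n + 3)*(n^3 + 3*n^2 - 4*n - 12) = n*(n + 2)*(n + 3)*(n^2 + n - 6) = n*(n + 2)*(n + 3)^2*(n - 2)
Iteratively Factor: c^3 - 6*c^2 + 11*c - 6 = (c - 1)*(c^2 - 5*c + 6) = (c - 2)*(c - 1)*(c - 3)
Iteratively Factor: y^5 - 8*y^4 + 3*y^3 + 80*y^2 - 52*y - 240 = (y - 4)*(y^4 - 4*y^3 - 13*y^2 + 28*y + 60) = (y - 4)*(y - 3)*(y^3 - y^2 - 16*y - 20) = (y - 4)*(y - 3)*(y + 2)*(y^2 - 3*y - 10) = (y - 5)*(y - 4)*(y - 3)*(y + 2)*(y + 2)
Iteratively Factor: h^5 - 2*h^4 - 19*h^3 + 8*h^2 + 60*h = (h + 3)*(h^4 - 5*h^3 - 4*h^2 + 20*h) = (h - 5)*(h + 3)*(h^3 - 4*h) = h*(h - 5)*(h + 3)*(h^2 - 4) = h*(h - 5)*(h - 2)*(h + 3)*(h + 2)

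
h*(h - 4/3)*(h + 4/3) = h^3 - 16*h/9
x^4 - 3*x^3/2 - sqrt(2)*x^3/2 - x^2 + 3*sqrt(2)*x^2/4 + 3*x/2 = x*(x - 3/2)*(x - sqrt(2))*(x + sqrt(2)/2)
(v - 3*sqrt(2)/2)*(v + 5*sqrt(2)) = v^2 + 7*sqrt(2)*v/2 - 15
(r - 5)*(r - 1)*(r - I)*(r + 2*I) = r^4 - 6*r^3 + I*r^3 + 7*r^2 - 6*I*r^2 - 12*r + 5*I*r + 10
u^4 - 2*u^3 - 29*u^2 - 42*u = u*(u - 7)*(u + 2)*(u + 3)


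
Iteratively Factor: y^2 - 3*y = (y)*(y - 3)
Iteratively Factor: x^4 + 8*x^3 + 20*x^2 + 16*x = (x + 2)*(x^3 + 6*x^2 + 8*x) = (x + 2)^2*(x^2 + 4*x) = (x + 2)^2*(x + 4)*(x)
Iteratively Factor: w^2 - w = (w)*(w - 1)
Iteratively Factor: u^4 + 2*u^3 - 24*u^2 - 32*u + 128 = (u - 4)*(u^3 + 6*u^2 - 32) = (u - 4)*(u + 4)*(u^2 + 2*u - 8) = (u - 4)*(u + 4)^2*(u - 2)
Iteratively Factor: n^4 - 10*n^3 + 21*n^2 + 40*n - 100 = (n - 5)*(n^3 - 5*n^2 - 4*n + 20) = (n - 5)*(n - 2)*(n^2 - 3*n - 10) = (n - 5)^2*(n - 2)*(n + 2)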